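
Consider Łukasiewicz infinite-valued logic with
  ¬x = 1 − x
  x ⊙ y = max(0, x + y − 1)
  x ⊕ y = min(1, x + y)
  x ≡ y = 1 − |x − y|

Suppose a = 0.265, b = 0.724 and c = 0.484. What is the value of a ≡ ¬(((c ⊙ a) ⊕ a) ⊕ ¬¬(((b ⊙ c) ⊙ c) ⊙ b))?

c ⊙ a = max(0, 0.484 + 0.265 − 1) = max(0, -0.251) = 0.000
(c ⊙ a) ⊕ a = min(1, 0.000 + 0.265) = min(1, 0.265) = 0.265
b ⊙ c = max(0, 0.724 + 0.484 − 1) = max(0, 0.208) = 0.208
(b ⊙ c) ⊙ c = max(0, 0.208 + 0.484 − 1) = max(0, -0.308) = 0.000
((b ⊙ c) ⊙ c) ⊙ b = max(0, 0.000 + 0.724 − 1) = max(0, -0.276) = 0.000
¬(((b ⊙ c) ⊙ c) ⊙ b) = 1 − 0.000 = 1.000
¬¬(((b ⊙ c) ⊙ c) ⊙ b) = 1 − 1.000 = 0.000
((c ⊙ a) ⊕ a) ⊕ ¬¬(((b ⊙ c) ⊙ c) ⊙ b) = min(1, 0.265 + 0.000) = min(1, 0.265) = 0.265
¬(((c ⊙ a) ⊕ a) ⊕ ¬¬(((b ⊙ c) ⊙ c) ⊙ b)) = 1 − 0.265 = 0.735
a ≡ ¬(((c ⊙ a) ⊕ a) ⊕ ¬¬(((b ⊙ c) ⊙ c) ⊙ b)) = 1 − |0.265 − 0.735| = 1 − 0.470 = 0.530

0.530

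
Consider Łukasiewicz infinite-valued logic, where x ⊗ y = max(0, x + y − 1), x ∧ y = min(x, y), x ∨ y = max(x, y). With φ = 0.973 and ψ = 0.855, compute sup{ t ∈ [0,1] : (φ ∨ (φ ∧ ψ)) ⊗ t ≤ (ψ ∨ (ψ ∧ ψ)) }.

0.882

φ ∧ ψ = min(0.973, 0.855) = 0.855
φ ∨ (φ ∧ ψ) = max(0.973, 0.855) = 0.973
So the left factor is φ ∨ (φ ∧ ψ) = 0.973.
ψ ∧ ψ = min(0.855, 0.855) = 0.855
ψ ∨ (ψ ∧ ψ) = max(0.855, 0.855) = 0.855
So the right-hand bound is ψ ∨ (ψ ∧ ψ) = 0.855.
The residuum of the Łukasiewicz t-norm gives the supremum: min(1, 1 − 0.973 + 0.855).
1 − 0.973 + 0.855 = 0.882, so t = min(1, 0.882) = 0.882.
Check: 0.973 ⊗ 0.882 = max(0, 0.855) = 0.855 ≤ 0.855.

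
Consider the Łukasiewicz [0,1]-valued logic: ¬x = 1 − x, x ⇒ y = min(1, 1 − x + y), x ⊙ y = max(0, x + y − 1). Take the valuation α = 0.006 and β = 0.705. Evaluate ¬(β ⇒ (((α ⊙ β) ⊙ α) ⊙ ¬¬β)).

α ⊙ β = max(0, 0.006 + 0.705 − 1) = max(0, -0.289) = 0.000
(α ⊙ β) ⊙ α = max(0, 0.000 + 0.006 − 1) = max(0, -0.994) = 0.000
¬β = 1 − 0.705 = 0.295
¬¬β = 1 − 0.295 = 0.705
((α ⊙ β) ⊙ α) ⊙ ¬¬β = max(0, 0.000 + 0.705 − 1) = max(0, -0.295) = 0.000
β ⇒ (((α ⊙ β) ⊙ α) ⊙ ¬¬β) = min(1, 1 − 0.705 + 0.000) = min(1, 0.295) = 0.295
¬(β ⇒ (((α ⊙ β) ⊙ α) ⊙ ¬¬β)) = 1 − 0.295 = 0.705

0.705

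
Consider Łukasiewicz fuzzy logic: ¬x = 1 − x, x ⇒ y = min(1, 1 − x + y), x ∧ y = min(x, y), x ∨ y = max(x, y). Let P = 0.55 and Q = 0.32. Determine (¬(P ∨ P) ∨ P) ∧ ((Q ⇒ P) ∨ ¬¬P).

0.55

P ∨ P = max(0.55, 0.55) = 0.55
¬(P ∨ P) = 1 − 0.55 = 0.45
¬(P ∨ P) ∨ P = max(0.45, 0.55) = 0.55
Q ⇒ P = min(1, 1 − 0.32 + 0.55) = min(1, 1.23) = 1.00
¬P = 1 − 0.55 = 0.45
¬¬P = 1 − 0.45 = 0.55
(Q ⇒ P) ∨ ¬¬P = max(1.00, 0.55) = 1.00
(¬(P ∨ P) ∨ P) ∧ ((Q ⇒ P) ∨ ¬¬P) = min(0.55, 1.00) = 0.55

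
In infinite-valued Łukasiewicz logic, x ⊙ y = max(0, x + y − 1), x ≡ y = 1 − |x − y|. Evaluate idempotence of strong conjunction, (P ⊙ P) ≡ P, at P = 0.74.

0.74

P ⊙ P = max(0, 0.74 + 0.74 − 1) = max(0, 0.48) = 0.48
(P ⊙ P) ≡ P = 1 − |0.48 − 0.74| = 1 − 0.26 = 0.74
(The value 0.74 < 1 shows this instance is not satisfied; fails in Ł∞ since a ⊗ a = max(0, 2a−1) ≠ a in general.)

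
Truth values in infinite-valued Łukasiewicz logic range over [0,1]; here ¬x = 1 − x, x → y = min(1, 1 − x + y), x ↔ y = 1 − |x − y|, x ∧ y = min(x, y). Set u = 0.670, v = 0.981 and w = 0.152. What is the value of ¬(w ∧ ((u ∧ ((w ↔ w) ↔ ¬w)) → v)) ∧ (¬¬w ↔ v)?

0.171

w ↔ w = 1 − |0.152 − 0.152| = 1 − 0.000 = 1.000
¬w = 1 − 0.152 = 0.848
(w ↔ w) ↔ ¬w = 1 − |1.000 − 0.848| = 1 − 0.152 = 0.848
u ∧ ((w ↔ w) ↔ ¬w) = min(0.670, 0.848) = 0.670
(u ∧ ((w ↔ w) ↔ ¬w)) → v = min(1, 1 − 0.670 + 0.981) = min(1, 1.311) = 1.000
w ∧ ((u ∧ ((w ↔ w) ↔ ¬w)) → v) = min(0.152, 1.000) = 0.152
¬(w ∧ ((u ∧ ((w ↔ w) ↔ ¬w)) → v)) = 1 − 0.152 = 0.848
¬¬w = 1 − 0.848 = 0.152
¬¬w ↔ v = 1 − |0.152 − 0.981| = 1 − 0.829 = 0.171
¬(w ∧ ((u ∧ ((w ↔ w) ↔ ¬w)) → v)) ∧ (¬¬w ↔ v) = min(0.848, 0.171) = 0.171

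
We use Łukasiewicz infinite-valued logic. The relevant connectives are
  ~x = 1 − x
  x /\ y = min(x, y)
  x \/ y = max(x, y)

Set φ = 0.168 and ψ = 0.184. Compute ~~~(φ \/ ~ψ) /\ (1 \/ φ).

~ψ = 1 − 0.184 = 0.816
φ \/ ~ψ = max(0.168, 0.816) = 0.816
~(φ \/ ~ψ) = 1 − 0.816 = 0.184
~~(φ \/ ~ψ) = 1 − 0.184 = 0.816
~~~(φ \/ ~ψ) = 1 − 0.816 = 0.184
1 \/ φ = max(1.000, 0.168) = 1.000
~~~(φ \/ ~ψ) /\ (1 \/ φ) = min(0.184, 1.000) = 0.184

0.184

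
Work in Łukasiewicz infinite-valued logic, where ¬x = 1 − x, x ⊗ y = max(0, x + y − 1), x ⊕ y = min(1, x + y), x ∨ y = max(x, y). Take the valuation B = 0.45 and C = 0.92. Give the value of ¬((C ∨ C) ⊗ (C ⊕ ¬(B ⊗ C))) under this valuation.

C ∨ C = max(0.92, 0.92) = 0.92
B ⊗ C = max(0, 0.45 + 0.92 − 1) = max(0, 0.37) = 0.37
¬(B ⊗ C) = 1 − 0.37 = 0.63
C ⊕ ¬(B ⊗ C) = min(1, 0.92 + 0.63) = min(1, 1.55) = 1.00
(C ∨ C) ⊗ (C ⊕ ¬(B ⊗ C)) = max(0, 0.92 + 1.00 − 1) = max(0, 0.92) = 0.92
¬((C ∨ C) ⊗ (C ⊕ ¬(B ⊗ C))) = 1 − 0.92 = 0.08

0.08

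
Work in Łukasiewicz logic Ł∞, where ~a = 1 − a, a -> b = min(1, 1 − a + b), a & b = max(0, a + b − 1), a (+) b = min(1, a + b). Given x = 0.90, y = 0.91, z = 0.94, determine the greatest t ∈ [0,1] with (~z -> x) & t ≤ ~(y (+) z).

0.00

~z = 1 − 0.94 = 0.06
~z -> x = min(1, 1 − 0.06 + 0.90) = min(1, 1.84) = 1.00
So the left factor is ~z -> x = 1.00.
y (+) z = min(1, 0.91 + 0.94) = min(1, 1.85) = 1.00
~(y (+) z) = 1 − 1.00 = 0.00
So the right-hand bound is ~(y (+) z) = 0.00.
The residuum of the Łukasiewicz t-norm gives the supremum: min(1, 1 − 1.00 + 0.00).
1 − 1.00 + 0.00 = 0.00, so t = min(1, 0.00) = 0.00.
Check: 1.00 & 0.00 = max(0, 0.00) = 0.00 ≤ 0.00.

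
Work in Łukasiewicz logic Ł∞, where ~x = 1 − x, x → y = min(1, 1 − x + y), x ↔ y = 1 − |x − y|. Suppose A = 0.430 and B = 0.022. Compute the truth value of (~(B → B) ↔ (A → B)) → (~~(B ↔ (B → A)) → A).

1.000

B → B = min(1, 1 − 0.022 + 0.022) = min(1, 1.000) = 1.000
~(B → B) = 1 − 1.000 = 0.000
A → B = min(1, 1 − 0.430 + 0.022) = min(1, 0.592) = 0.592
~(B → B) ↔ (A → B) = 1 − |0.000 − 0.592| = 1 − 0.592 = 0.408
B → A = min(1, 1 − 0.022 + 0.430) = min(1, 1.408) = 1.000
B ↔ (B → A) = 1 − |0.022 − 1.000| = 1 − 0.978 = 0.022
~(B ↔ (B → A)) = 1 − 0.022 = 0.978
~~(B ↔ (B → A)) = 1 − 0.978 = 0.022
~~(B ↔ (B → A)) → A = min(1, 1 − 0.022 + 0.430) = min(1, 1.408) = 1.000
(~(B → B) ↔ (A → B)) → (~~(B ↔ (B → A)) → A) = min(1, 1 − 0.408 + 1.000) = min(1, 1.592) = 1.000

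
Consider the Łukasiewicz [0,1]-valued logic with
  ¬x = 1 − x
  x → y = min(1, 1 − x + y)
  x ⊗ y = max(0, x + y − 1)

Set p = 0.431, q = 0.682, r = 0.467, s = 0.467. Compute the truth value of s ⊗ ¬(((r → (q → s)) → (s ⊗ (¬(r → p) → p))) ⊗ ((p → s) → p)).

0.467

q → s = min(1, 1 − 0.682 + 0.467) = min(1, 0.785) = 0.785
r → (q → s) = min(1, 1 − 0.467 + 0.785) = min(1, 1.318) = 1.000
r → p = min(1, 1 − 0.467 + 0.431) = min(1, 0.964) = 0.964
¬(r → p) = 1 − 0.964 = 0.036
¬(r → p) → p = min(1, 1 − 0.036 + 0.431) = min(1, 1.395) = 1.000
s ⊗ (¬(r → p) → p) = max(0, 0.467 + 1.000 − 1) = max(0, 0.467) = 0.467
(r → (q → s)) → (s ⊗ (¬(r → p) → p)) = min(1, 1 − 1.000 + 0.467) = min(1, 0.467) = 0.467
p → s = min(1, 1 − 0.431 + 0.467) = min(1, 1.036) = 1.000
(p → s) → p = min(1, 1 − 1.000 + 0.431) = min(1, 0.431) = 0.431
((r → (q → s)) → (s ⊗ (¬(r → p) → p))) ⊗ ((p → s) → p) = max(0, 0.467 + 0.431 − 1) = max(0, -0.102) = 0.000
¬(((r → (q → s)) → (s ⊗ (¬(r → p) → p))) ⊗ ((p → s) → p)) = 1 − 0.000 = 1.000
s ⊗ ¬(((r → (q → s)) → (s ⊗ (¬(r → p) → p))) ⊗ ((p → s) → p)) = max(0, 0.467 + 1.000 − 1) = max(0, 0.467) = 0.467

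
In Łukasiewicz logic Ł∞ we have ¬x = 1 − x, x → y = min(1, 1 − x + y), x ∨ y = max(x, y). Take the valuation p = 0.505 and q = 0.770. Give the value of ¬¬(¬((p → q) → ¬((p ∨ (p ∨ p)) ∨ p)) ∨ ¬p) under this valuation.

p → q = min(1, 1 − 0.505 + 0.770) = min(1, 1.265) = 1.000
p ∨ p = max(0.505, 0.505) = 0.505
p ∨ (p ∨ p) = max(0.505, 0.505) = 0.505
(p ∨ (p ∨ p)) ∨ p = max(0.505, 0.505) = 0.505
¬((p ∨ (p ∨ p)) ∨ p) = 1 − 0.505 = 0.495
(p → q) → ¬((p ∨ (p ∨ p)) ∨ p) = min(1, 1 − 1.000 + 0.495) = min(1, 0.495) = 0.495
¬((p → q) → ¬((p ∨ (p ∨ p)) ∨ p)) = 1 − 0.495 = 0.505
¬p = 1 − 0.505 = 0.495
¬((p → q) → ¬((p ∨ (p ∨ p)) ∨ p)) ∨ ¬p = max(0.505, 0.495) = 0.505
¬(¬((p → q) → ¬((p ∨ (p ∨ p)) ∨ p)) ∨ ¬p) = 1 − 0.505 = 0.495
¬¬(¬((p → q) → ¬((p ∨ (p ∨ p)) ∨ p)) ∨ ¬p) = 1 − 0.495 = 0.505

0.505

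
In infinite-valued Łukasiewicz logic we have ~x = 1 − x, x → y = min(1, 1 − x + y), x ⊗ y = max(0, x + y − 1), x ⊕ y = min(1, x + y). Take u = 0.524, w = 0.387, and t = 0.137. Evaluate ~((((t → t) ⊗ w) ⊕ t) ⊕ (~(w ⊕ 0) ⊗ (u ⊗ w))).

0.476

t → t = min(1, 1 − 0.137 + 0.137) = min(1, 1.000) = 1.000
(t → t) ⊗ w = max(0, 1.000 + 0.387 − 1) = max(0, 0.387) = 0.387
((t → t) ⊗ w) ⊕ t = min(1, 0.387 + 0.137) = min(1, 0.524) = 0.524
w ⊕ 0 = min(1, 0.387 + 0.000) = min(1, 0.387) = 0.387
~(w ⊕ 0) = 1 − 0.387 = 0.613
u ⊗ w = max(0, 0.524 + 0.387 − 1) = max(0, -0.089) = 0.000
~(w ⊕ 0) ⊗ (u ⊗ w) = max(0, 0.613 + 0.000 − 1) = max(0, -0.387) = 0.000
(((t → t) ⊗ w) ⊕ t) ⊕ (~(w ⊕ 0) ⊗ (u ⊗ w)) = min(1, 0.524 + 0.000) = min(1, 0.524) = 0.524
~((((t → t) ⊗ w) ⊕ t) ⊕ (~(w ⊕ 0) ⊗ (u ⊗ w))) = 1 − 0.524 = 0.476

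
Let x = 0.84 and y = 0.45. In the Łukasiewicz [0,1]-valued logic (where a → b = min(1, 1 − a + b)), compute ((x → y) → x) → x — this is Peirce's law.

0.84

x → y = min(1, 1 − 0.84 + 0.45) = min(1, 0.61) = 0.61
(x → y) → x = min(1, 1 − 0.61 + 0.84) = min(1, 1.23) = 1.00
((x → y) → x) → x = min(1, 1 − 1.00 + 0.84) = min(1, 0.84) = 0.84
(The value 0.84 < 1 shows this instance is not satisfied; not a Ł∞-tautology in general.)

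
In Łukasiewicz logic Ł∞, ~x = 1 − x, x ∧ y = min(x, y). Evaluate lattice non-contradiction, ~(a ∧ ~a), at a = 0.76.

0.76

~a = 1 − 0.76 = 0.24
a ∧ ~a = min(0.76, 0.24) = 0.24
~(a ∧ ~a) = 1 − 0.24 = 0.76
(The value 0.76 < 1 shows this instance is not satisfied; not a Ł∞-tautology — its value is 1 − min(a, 1−a).)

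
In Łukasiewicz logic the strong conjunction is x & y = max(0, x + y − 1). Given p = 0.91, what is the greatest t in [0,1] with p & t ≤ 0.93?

The residuum of the Łukasiewicz t-norm gives the supremum: min(1, 1 − 0.91 + 0.93).
1 − 0.91 + 0.93 = 1.02, so t = min(1, 1.02) = 1.00.
Check: 0.91 & 1.00 = max(0, 0.91) = 0.91 ≤ 0.93.

1.00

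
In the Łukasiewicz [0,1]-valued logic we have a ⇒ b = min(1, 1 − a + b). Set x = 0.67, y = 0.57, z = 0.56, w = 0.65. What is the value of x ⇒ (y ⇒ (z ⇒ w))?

z ⇒ w = min(1, 1 − 0.56 + 0.65) = min(1, 1.09) = 1.00
y ⇒ (z ⇒ w) = min(1, 1 − 0.57 + 1.00) = min(1, 1.43) = 1.00
x ⇒ (y ⇒ (z ⇒ w)) = min(1, 1 − 0.67 + 1.00) = min(1, 1.33) = 1.00

1.00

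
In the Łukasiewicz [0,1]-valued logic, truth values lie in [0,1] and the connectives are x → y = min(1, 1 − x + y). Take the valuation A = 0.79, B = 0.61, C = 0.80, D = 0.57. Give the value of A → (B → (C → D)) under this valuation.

1.00

C → D = min(1, 1 − 0.80 + 0.57) = min(1, 0.77) = 0.77
B → (C → D) = min(1, 1 − 0.61 + 0.77) = min(1, 1.16) = 1.00
A → (B → (C → D)) = min(1, 1 − 0.79 + 1.00) = min(1, 1.21) = 1.00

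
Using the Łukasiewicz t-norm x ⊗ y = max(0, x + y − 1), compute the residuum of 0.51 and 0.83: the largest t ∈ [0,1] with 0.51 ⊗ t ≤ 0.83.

The residuum of the Łukasiewicz t-norm gives the supremum: min(1, 1 − 0.51 + 0.83).
1 − 0.51 + 0.83 = 1.32, so t = min(1, 1.32) = 1.00.
Check: 0.51 ⊗ 1.00 = max(0, 0.51) = 0.51 ≤ 0.83.

1.00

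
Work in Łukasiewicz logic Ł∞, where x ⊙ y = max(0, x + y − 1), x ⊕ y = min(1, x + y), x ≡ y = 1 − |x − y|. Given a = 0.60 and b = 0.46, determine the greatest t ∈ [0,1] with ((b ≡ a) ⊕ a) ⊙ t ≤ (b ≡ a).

0.86

b ≡ a = 1 − |0.46 − 0.60| = 1 − 0.14 = 0.86
(b ≡ a) ⊕ a = min(1, 0.86 + 0.60) = min(1, 1.46) = 1.00
So the left factor is (b ≡ a) ⊕ a = 1.00.
So the right-hand bound is b ≡ a = 0.86.
The residuum of the Łukasiewicz t-norm gives the supremum: min(1, 1 − 1.00 + 0.86).
1 − 1.00 + 0.86 = 0.86, so t = min(1, 0.86) = 0.86.
Check: 1.00 ⊙ 0.86 = max(0, 0.86) = 0.86 ≤ 0.86.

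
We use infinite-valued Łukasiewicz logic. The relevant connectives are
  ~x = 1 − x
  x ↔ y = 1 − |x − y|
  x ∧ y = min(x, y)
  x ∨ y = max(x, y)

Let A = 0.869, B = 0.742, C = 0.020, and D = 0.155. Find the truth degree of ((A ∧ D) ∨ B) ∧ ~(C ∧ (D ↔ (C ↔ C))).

0.742

A ∧ D = min(0.869, 0.155) = 0.155
(A ∧ D) ∨ B = max(0.155, 0.742) = 0.742
C ↔ C = 1 − |0.020 − 0.020| = 1 − 0.000 = 1.000
D ↔ (C ↔ C) = 1 − |0.155 − 1.000| = 1 − 0.845 = 0.155
C ∧ (D ↔ (C ↔ C)) = min(0.020, 0.155) = 0.020
~(C ∧ (D ↔ (C ↔ C))) = 1 − 0.020 = 0.980
((A ∧ D) ∨ B) ∧ ~(C ∧ (D ↔ (C ↔ C))) = min(0.742, 0.980) = 0.742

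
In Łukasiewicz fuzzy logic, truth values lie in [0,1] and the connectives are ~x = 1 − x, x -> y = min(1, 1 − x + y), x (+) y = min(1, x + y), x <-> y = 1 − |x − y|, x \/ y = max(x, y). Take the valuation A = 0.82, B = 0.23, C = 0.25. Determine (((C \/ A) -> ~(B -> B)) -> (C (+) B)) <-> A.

C \/ A = max(0.25, 0.82) = 0.82
B -> B = min(1, 1 − 0.23 + 0.23) = min(1, 1.00) = 1.00
~(B -> B) = 1 − 1.00 = 0.00
(C \/ A) -> ~(B -> B) = min(1, 1 − 0.82 + 0.00) = min(1, 0.18) = 0.18
C (+) B = min(1, 0.25 + 0.23) = min(1, 0.48) = 0.48
((C \/ A) -> ~(B -> B)) -> (C (+) B) = min(1, 1 − 0.18 + 0.48) = min(1, 1.30) = 1.00
(((C \/ A) -> ~(B -> B)) -> (C (+) B)) <-> A = 1 − |1.00 − 0.82| = 1 − 0.18 = 0.82

0.82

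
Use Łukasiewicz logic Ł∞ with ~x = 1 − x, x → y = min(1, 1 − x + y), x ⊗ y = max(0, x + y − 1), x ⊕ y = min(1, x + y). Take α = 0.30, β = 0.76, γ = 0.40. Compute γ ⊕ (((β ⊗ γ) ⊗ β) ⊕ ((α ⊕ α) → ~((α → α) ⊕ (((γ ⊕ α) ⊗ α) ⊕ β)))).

0.80

β ⊗ γ = max(0, 0.76 + 0.40 − 1) = max(0, 0.16) = 0.16
(β ⊗ γ) ⊗ β = max(0, 0.16 + 0.76 − 1) = max(0, -0.08) = 0.00
α ⊕ α = min(1, 0.30 + 0.30) = min(1, 0.60) = 0.60
α → α = min(1, 1 − 0.30 + 0.30) = min(1, 1.00) = 1.00
γ ⊕ α = min(1, 0.40 + 0.30) = min(1, 0.70) = 0.70
(γ ⊕ α) ⊗ α = max(0, 0.70 + 0.30 − 1) = max(0, 0.00) = 0.00
((γ ⊕ α) ⊗ α) ⊕ β = min(1, 0.00 + 0.76) = min(1, 0.76) = 0.76
(α → α) ⊕ (((γ ⊕ α) ⊗ α) ⊕ β) = min(1, 1.00 + 0.76) = min(1, 1.76) = 1.00
~((α → α) ⊕ (((γ ⊕ α) ⊗ α) ⊕ β)) = 1 − 1.00 = 0.00
(α ⊕ α) → ~((α → α) ⊕ (((γ ⊕ α) ⊗ α) ⊕ β)) = min(1, 1 − 0.60 + 0.00) = min(1, 0.40) = 0.40
((β ⊗ γ) ⊗ β) ⊕ ((α ⊕ α) → ~((α → α) ⊕ (((γ ⊕ α) ⊗ α) ⊕ β))) = min(1, 0.00 + 0.40) = min(1, 0.40) = 0.40
γ ⊕ (((β ⊗ γ) ⊗ β) ⊕ ((α ⊕ α) → ~((α → α) ⊕ (((γ ⊕ α) ⊗ α) ⊕ β)))) = min(1, 0.40 + 0.40) = min(1, 0.80) = 0.80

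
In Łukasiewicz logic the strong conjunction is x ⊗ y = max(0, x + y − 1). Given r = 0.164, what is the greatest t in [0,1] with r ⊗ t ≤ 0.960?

1.000

The residuum of the Łukasiewicz t-norm gives the supremum: min(1, 1 − 0.164 + 0.960).
1 − 0.164 + 0.960 = 1.796, so t = min(1, 1.796) = 1.000.
Check: 0.164 ⊗ 1.000 = max(0, 0.164) = 0.164 ≤ 0.960.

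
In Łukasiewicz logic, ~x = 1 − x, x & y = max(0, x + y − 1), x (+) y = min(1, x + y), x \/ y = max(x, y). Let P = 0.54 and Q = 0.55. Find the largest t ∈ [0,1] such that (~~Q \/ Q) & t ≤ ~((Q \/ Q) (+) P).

0.45

~Q = 1 − 0.55 = 0.45
~~Q = 1 − 0.45 = 0.55
~~Q \/ Q = max(0.55, 0.55) = 0.55
So the left factor is ~~Q \/ Q = 0.55.
Q \/ Q = max(0.55, 0.55) = 0.55
(Q \/ Q) (+) P = min(1, 0.55 + 0.54) = min(1, 1.09) = 1.00
~((Q \/ Q) (+) P) = 1 − 1.00 = 0.00
So the right-hand bound is ~((Q \/ Q) (+) P) = 0.00.
The residuum of the Łukasiewicz t-norm gives the supremum: min(1, 1 − 0.55 + 0.00).
1 − 0.55 + 0.00 = 0.45, so t = min(1, 0.45) = 0.45.
Check: 0.55 & 0.45 = max(0, 0.00) = 0.00 ≤ 0.00.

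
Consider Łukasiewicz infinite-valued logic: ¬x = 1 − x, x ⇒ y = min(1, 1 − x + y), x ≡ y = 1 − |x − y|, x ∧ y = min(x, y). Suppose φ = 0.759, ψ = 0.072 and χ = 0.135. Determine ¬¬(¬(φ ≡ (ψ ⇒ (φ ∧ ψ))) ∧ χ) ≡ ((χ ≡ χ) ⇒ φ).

0.376

φ ∧ ψ = min(0.759, 0.072) = 0.072
ψ ⇒ (φ ∧ ψ) = min(1, 1 − 0.072 + 0.072) = min(1, 1.000) = 1.000
φ ≡ (ψ ⇒ (φ ∧ ψ)) = 1 − |0.759 − 1.000| = 1 − 0.241 = 0.759
¬(φ ≡ (ψ ⇒ (φ ∧ ψ))) = 1 − 0.759 = 0.241
¬(φ ≡ (ψ ⇒ (φ ∧ ψ))) ∧ χ = min(0.241, 0.135) = 0.135
¬(¬(φ ≡ (ψ ⇒ (φ ∧ ψ))) ∧ χ) = 1 − 0.135 = 0.865
¬¬(¬(φ ≡ (ψ ⇒ (φ ∧ ψ))) ∧ χ) = 1 − 0.865 = 0.135
χ ≡ χ = 1 − |0.135 − 0.135| = 1 − 0.000 = 1.000
(χ ≡ χ) ⇒ φ = min(1, 1 − 1.000 + 0.759) = min(1, 0.759) = 0.759
¬¬(¬(φ ≡ (ψ ⇒ (φ ∧ ψ))) ∧ χ) ≡ ((χ ≡ χ) ⇒ φ) = 1 − |0.135 − 0.759| = 1 − 0.624 = 0.376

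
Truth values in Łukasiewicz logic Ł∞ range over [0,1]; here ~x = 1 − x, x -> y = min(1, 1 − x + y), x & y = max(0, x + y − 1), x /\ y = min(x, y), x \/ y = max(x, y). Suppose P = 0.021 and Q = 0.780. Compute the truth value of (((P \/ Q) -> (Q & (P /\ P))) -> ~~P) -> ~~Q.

P \/ Q = max(0.021, 0.780) = 0.780
P /\ P = min(0.021, 0.021) = 0.021
Q & (P /\ P) = max(0, 0.780 + 0.021 − 1) = max(0, -0.199) = 0.000
(P \/ Q) -> (Q & (P /\ P)) = min(1, 1 − 0.780 + 0.000) = min(1, 0.220) = 0.220
~P = 1 − 0.021 = 0.979
~~P = 1 − 0.979 = 0.021
((P \/ Q) -> (Q & (P /\ P))) -> ~~P = min(1, 1 − 0.220 + 0.021) = min(1, 0.801) = 0.801
~Q = 1 − 0.780 = 0.220
~~Q = 1 − 0.220 = 0.780
(((P \/ Q) -> (Q & (P /\ P))) -> ~~P) -> ~~Q = min(1, 1 − 0.801 + 0.780) = min(1, 0.979) = 0.979

0.979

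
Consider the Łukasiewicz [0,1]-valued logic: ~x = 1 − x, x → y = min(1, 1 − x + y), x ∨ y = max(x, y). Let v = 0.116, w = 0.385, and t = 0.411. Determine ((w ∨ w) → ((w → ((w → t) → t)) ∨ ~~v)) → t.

0.411

w ∨ w = max(0.385, 0.385) = 0.385
w → t = min(1, 1 − 0.385 + 0.411) = min(1, 1.026) = 1.000
(w → t) → t = min(1, 1 − 1.000 + 0.411) = min(1, 0.411) = 0.411
w → ((w → t) → t) = min(1, 1 − 0.385 + 0.411) = min(1, 1.026) = 1.000
~v = 1 − 0.116 = 0.884
~~v = 1 − 0.884 = 0.116
(w → ((w → t) → t)) ∨ ~~v = max(1.000, 0.116) = 1.000
(w ∨ w) → ((w → ((w → t) → t)) ∨ ~~v) = min(1, 1 − 0.385 + 1.000) = min(1, 1.615) = 1.000
((w ∨ w) → ((w → ((w → t) → t)) ∨ ~~v)) → t = min(1, 1 − 1.000 + 0.411) = min(1, 0.411) = 0.411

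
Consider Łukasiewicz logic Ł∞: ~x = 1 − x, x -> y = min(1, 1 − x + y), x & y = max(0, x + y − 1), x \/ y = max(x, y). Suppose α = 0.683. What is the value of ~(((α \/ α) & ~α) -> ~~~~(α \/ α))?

0.000

α \/ α = max(0.683, 0.683) = 0.683
~α = 1 − 0.683 = 0.317
(α \/ α) & ~α = max(0, 0.683 + 0.317 − 1) = max(0, 0.000) = 0.000
~(α \/ α) = 1 − 0.683 = 0.317
~~(α \/ α) = 1 − 0.317 = 0.683
~~~(α \/ α) = 1 − 0.683 = 0.317
~~~~(α \/ α) = 1 − 0.317 = 0.683
((α \/ α) & ~α) -> ~~~~(α \/ α) = min(1, 1 − 0.000 + 0.683) = min(1, 1.683) = 1.000
~(((α \/ α) & ~α) -> ~~~~(α \/ α)) = 1 − 1.000 = 0.000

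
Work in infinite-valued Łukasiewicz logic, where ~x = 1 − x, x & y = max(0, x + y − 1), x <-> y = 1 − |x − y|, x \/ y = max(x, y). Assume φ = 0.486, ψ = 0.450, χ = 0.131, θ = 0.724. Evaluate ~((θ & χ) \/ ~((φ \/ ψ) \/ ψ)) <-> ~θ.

0.790

θ & χ = max(0, 0.724 + 0.131 − 1) = max(0, -0.145) = 0.000
φ \/ ψ = max(0.486, 0.450) = 0.486
(φ \/ ψ) \/ ψ = max(0.486, 0.450) = 0.486
~((φ \/ ψ) \/ ψ) = 1 − 0.486 = 0.514
(θ & χ) \/ ~((φ \/ ψ) \/ ψ) = max(0.000, 0.514) = 0.514
~((θ & χ) \/ ~((φ \/ ψ) \/ ψ)) = 1 − 0.514 = 0.486
~θ = 1 − 0.724 = 0.276
~((θ & χ) \/ ~((φ \/ ψ) \/ ψ)) <-> ~θ = 1 − |0.486 − 0.276| = 1 − 0.210 = 0.790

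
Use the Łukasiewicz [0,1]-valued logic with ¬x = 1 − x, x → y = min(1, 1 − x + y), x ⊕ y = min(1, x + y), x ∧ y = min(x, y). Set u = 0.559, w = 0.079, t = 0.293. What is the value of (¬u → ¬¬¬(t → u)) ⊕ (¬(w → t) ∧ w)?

0.559

¬u = 1 − 0.559 = 0.441
t → u = min(1, 1 − 0.293 + 0.559) = min(1, 1.266) = 1.000
¬(t → u) = 1 − 1.000 = 0.000
¬¬(t → u) = 1 − 0.000 = 1.000
¬¬¬(t → u) = 1 − 1.000 = 0.000
¬u → ¬¬¬(t → u) = min(1, 1 − 0.441 + 0.000) = min(1, 0.559) = 0.559
w → t = min(1, 1 − 0.079 + 0.293) = min(1, 1.214) = 1.000
¬(w → t) = 1 − 1.000 = 0.000
¬(w → t) ∧ w = min(0.000, 0.079) = 0.000
(¬u → ¬¬¬(t → u)) ⊕ (¬(w → t) ∧ w) = min(1, 0.559 + 0.000) = min(1, 0.559) = 0.559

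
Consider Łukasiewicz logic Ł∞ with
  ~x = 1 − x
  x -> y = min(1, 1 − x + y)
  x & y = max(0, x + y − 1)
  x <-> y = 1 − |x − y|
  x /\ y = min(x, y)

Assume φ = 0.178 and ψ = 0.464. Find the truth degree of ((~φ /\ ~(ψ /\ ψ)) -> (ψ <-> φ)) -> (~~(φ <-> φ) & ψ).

0.464

~φ = 1 − 0.178 = 0.822
ψ /\ ψ = min(0.464, 0.464) = 0.464
~(ψ /\ ψ) = 1 − 0.464 = 0.536
~φ /\ ~(ψ /\ ψ) = min(0.822, 0.536) = 0.536
ψ <-> φ = 1 − |0.464 − 0.178| = 1 − 0.286 = 0.714
(~φ /\ ~(ψ /\ ψ)) -> (ψ <-> φ) = min(1, 1 − 0.536 + 0.714) = min(1, 1.178) = 1.000
φ <-> φ = 1 − |0.178 − 0.178| = 1 − 0.000 = 1.000
~(φ <-> φ) = 1 − 1.000 = 0.000
~~(φ <-> φ) = 1 − 0.000 = 1.000
~~(φ <-> φ) & ψ = max(0, 1.000 + 0.464 − 1) = max(0, 0.464) = 0.464
((~φ /\ ~(ψ /\ ψ)) -> (ψ <-> φ)) -> (~~(φ <-> φ) & ψ) = min(1, 1 − 1.000 + 0.464) = min(1, 0.464) = 0.464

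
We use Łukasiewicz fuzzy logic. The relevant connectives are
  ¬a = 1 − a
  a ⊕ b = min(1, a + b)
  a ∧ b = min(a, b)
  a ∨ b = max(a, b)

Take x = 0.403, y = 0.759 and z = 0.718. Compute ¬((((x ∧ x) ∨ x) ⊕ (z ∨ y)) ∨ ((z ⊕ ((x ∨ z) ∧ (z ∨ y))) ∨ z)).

x ∧ x = min(0.403, 0.403) = 0.403
(x ∧ x) ∨ x = max(0.403, 0.403) = 0.403
z ∨ y = max(0.718, 0.759) = 0.759
((x ∧ x) ∨ x) ⊕ (z ∨ y) = min(1, 0.403 + 0.759) = min(1, 1.162) = 1.000
x ∨ z = max(0.403, 0.718) = 0.718
(x ∨ z) ∧ (z ∨ y) = min(0.718, 0.759) = 0.718
z ⊕ ((x ∨ z) ∧ (z ∨ y)) = min(1, 0.718 + 0.718) = min(1, 1.436) = 1.000
(z ⊕ ((x ∨ z) ∧ (z ∨ y))) ∨ z = max(1.000, 0.718) = 1.000
(((x ∧ x) ∨ x) ⊕ (z ∨ y)) ∨ ((z ⊕ ((x ∨ z) ∧ (z ∨ y))) ∨ z) = max(1.000, 1.000) = 1.000
¬((((x ∧ x) ∨ x) ⊕ (z ∨ y)) ∨ ((z ⊕ ((x ∨ z) ∧ (z ∨ y))) ∨ z)) = 1 − 1.000 = 0.000

0.000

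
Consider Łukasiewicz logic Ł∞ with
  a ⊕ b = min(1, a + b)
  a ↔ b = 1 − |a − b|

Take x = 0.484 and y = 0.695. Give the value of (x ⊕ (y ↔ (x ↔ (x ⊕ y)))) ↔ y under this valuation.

0.695

x ⊕ y = min(1, 0.484 + 0.695) = min(1, 1.179) = 1.000
x ↔ (x ⊕ y) = 1 − |0.484 − 1.000| = 1 − 0.516 = 0.484
y ↔ (x ↔ (x ⊕ y)) = 1 − |0.695 − 0.484| = 1 − 0.211 = 0.789
x ⊕ (y ↔ (x ↔ (x ⊕ y))) = min(1, 0.484 + 0.789) = min(1, 1.273) = 1.000
(x ⊕ (y ↔ (x ↔ (x ⊕ y)))) ↔ y = 1 − |1.000 − 0.695| = 1 − 0.305 = 0.695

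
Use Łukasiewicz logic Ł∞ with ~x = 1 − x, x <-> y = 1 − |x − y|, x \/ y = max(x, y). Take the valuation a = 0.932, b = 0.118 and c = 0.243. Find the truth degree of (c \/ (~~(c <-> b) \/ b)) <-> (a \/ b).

0.943

c <-> b = 1 − |0.243 − 0.118| = 1 − 0.125 = 0.875
~(c <-> b) = 1 − 0.875 = 0.125
~~(c <-> b) = 1 − 0.125 = 0.875
~~(c <-> b) \/ b = max(0.875, 0.118) = 0.875
c \/ (~~(c <-> b) \/ b) = max(0.243, 0.875) = 0.875
a \/ b = max(0.932, 0.118) = 0.932
(c \/ (~~(c <-> b) \/ b)) <-> (a \/ b) = 1 − |0.875 − 0.932| = 1 − 0.057 = 0.943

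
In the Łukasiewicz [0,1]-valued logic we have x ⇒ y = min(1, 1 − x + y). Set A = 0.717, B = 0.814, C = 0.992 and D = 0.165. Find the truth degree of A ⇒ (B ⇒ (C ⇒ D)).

C ⇒ D = min(1, 1 − 0.992 + 0.165) = min(1, 0.173) = 0.173
B ⇒ (C ⇒ D) = min(1, 1 − 0.814 + 0.173) = min(1, 0.359) = 0.359
A ⇒ (B ⇒ (C ⇒ D)) = min(1, 1 − 0.717 + 0.359) = min(1, 0.642) = 0.642

0.642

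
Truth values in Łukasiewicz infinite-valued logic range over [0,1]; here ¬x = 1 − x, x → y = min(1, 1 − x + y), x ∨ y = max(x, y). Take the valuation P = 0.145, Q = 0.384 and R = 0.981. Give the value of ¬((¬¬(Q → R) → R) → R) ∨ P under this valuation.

0.145

Q → R = min(1, 1 − 0.384 + 0.981) = min(1, 1.597) = 1.000
¬(Q → R) = 1 − 1.000 = 0.000
¬¬(Q → R) = 1 − 0.000 = 1.000
¬¬(Q → R) → R = min(1, 1 − 1.000 + 0.981) = min(1, 0.981) = 0.981
(¬¬(Q → R) → R) → R = min(1, 1 − 0.981 + 0.981) = min(1, 1.000) = 1.000
¬((¬¬(Q → R) → R) → R) = 1 − 1.000 = 0.000
¬((¬¬(Q → R) → R) → R) ∨ P = max(0.000, 0.145) = 0.145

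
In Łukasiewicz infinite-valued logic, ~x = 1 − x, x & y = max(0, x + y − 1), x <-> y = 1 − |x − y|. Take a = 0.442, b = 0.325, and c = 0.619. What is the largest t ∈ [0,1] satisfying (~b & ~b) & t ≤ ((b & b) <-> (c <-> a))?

~b = 1 − 0.325 = 0.675
~b & ~b = max(0, 0.675 + 0.675 − 1) = max(0, 0.350) = 0.350
So the left factor is ~b & ~b = 0.350.
b & b = max(0, 0.325 + 0.325 − 1) = max(0, -0.350) = 0.000
c <-> a = 1 − |0.619 − 0.442| = 1 − 0.177 = 0.823
(b & b) <-> (c <-> a) = 1 − |0.000 − 0.823| = 1 − 0.823 = 0.177
So the right-hand bound is (b & b) <-> (c <-> a) = 0.177.
The residuum of the Łukasiewicz t-norm gives the supremum: min(1, 1 − 0.350 + 0.177).
1 − 0.350 + 0.177 = 0.827, so t = min(1, 0.827) = 0.827.
Check: 0.350 & 0.827 = max(0, 0.177) = 0.177 ≤ 0.177.

0.827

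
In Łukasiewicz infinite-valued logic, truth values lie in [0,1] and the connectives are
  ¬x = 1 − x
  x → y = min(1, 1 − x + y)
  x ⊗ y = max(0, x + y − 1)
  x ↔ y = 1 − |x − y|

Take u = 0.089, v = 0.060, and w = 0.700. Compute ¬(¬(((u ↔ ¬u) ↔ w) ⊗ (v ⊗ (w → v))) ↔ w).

¬u = 1 − 0.089 = 0.911
u ↔ ¬u = 1 − |0.089 − 0.911| = 1 − 0.822 = 0.178
(u ↔ ¬u) ↔ w = 1 − |0.178 − 0.700| = 1 − 0.522 = 0.478
w → v = min(1, 1 − 0.700 + 0.060) = min(1, 0.360) = 0.360
v ⊗ (w → v) = max(0, 0.060 + 0.360 − 1) = max(0, -0.580) = 0.000
((u ↔ ¬u) ↔ w) ⊗ (v ⊗ (w → v)) = max(0, 0.478 + 0.000 − 1) = max(0, -0.522) = 0.000
¬(((u ↔ ¬u) ↔ w) ⊗ (v ⊗ (w → v))) = 1 − 0.000 = 1.000
¬(((u ↔ ¬u) ↔ w) ⊗ (v ⊗ (w → v))) ↔ w = 1 − |1.000 − 0.700| = 1 − 0.300 = 0.700
¬(¬(((u ↔ ¬u) ↔ w) ⊗ (v ⊗ (w → v))) ↔ w) = 1 − 0.700 = 0.300

0.300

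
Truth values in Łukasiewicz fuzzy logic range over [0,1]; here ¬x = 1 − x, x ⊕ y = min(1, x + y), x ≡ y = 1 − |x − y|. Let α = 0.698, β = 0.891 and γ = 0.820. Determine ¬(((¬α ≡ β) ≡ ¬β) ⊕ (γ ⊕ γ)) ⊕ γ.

0.820

¬α = 1 − 0.698 = 0.302
¬α ≡ β = 1 − |0.302 − 0.891| = 1 − 0.589 = 0.411
¬β = 1 − 0.891 = 0.109
(¬α ≡ β) ≡ ¬β = 1 − |0.411 − 0.109| = 1 − 0.302 = 0.698
γ ⊕ γ = min(1, 0.820 + 0.820) = min(1, 1.640) = 1.000
((¬α ≡ β) ≡ ¬β) ⊕ (γ ⊕ γ) = min(1, 0.698 + 1.000) = min(1, 1.698) = 1.000
¬(((¬α ≡ β) ≡ ¬β) ⊕ (γ ⊕ γ)) = 1 − 1.000 = 0.000
¬(((¬α ≡ β) ≡ ¬β) ⊕ (γ ⊕ γ)) ⊕ γ = min(1, 0.000 + 0.820) = min(1, 0.820) = 0.820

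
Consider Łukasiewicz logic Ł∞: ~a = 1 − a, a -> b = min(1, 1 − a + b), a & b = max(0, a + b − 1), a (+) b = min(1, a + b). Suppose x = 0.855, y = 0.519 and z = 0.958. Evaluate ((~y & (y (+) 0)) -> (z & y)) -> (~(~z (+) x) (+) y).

0.622

~y = 1 − 0.519 = 0.481
y (+) 0 = min(1, 0.519 + 0.000) = min(1, 0.519) = 0.519
~y & (y (+) 0) = max(0, 0.481 + 0.519 − 1) = max(0, 0.000) = 0.000
z & y = max(0, 0.958 + 0.519 − 1) = max(0, 0.477) = 0.477
(~y & (y (+) 0)) -> (z & y) = min(1, 1 − 0.000 + 0.477) = min(1, 1.477) = 1.000
~z = 1 − 0.958 = 0.042
~z (+) x = min(1, 0.042 + 0.855) = min(1, 0.897) = 0.897
~(~z (+) x) = 1 − 0.897 = 0.103
~(~z (+) x) (+) y = min(1, 0.103 + 0.519) = min(1, 0.622) = 0.622
((~y & (y (+) 0)) -> (z & y)) -> (~(~z (+) x) (+) y) = min(1, 1 − 1.000 + 0.622) = min(1, 0.622) = 0.622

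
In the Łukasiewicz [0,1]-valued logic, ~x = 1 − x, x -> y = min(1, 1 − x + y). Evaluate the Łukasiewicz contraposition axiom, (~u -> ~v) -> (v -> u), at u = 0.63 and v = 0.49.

1.00

~u = 1 − 0.63 = 0.37
~v = 1 − 0.49 = 0.51
~u -> ~v = min(1, 1 − 0.37 + 0.51) = min(1, 1.14) = 1.00
v -> u = min(1, 1 − 0.49 + 0.63) = min(1, 1.14) = 1.00
(~u -> ~v) -> (v -> u) = min(1, 1 − 1.00 + 1.00) = min(1, 1.00) = 1.00
(As expected: an axiom of Ł∞, always 1.)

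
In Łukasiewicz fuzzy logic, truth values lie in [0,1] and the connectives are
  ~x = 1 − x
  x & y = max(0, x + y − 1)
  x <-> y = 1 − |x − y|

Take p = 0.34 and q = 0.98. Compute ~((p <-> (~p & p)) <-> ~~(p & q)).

~p = 1 − 0.34 = 0.66
~p & p = max(0, 0.66 + 0.34 − 1) = max(0, 0.00) = 0.00
p <-> (~p & p) = 1 − |0.34 − 0.00| = 1 − 0.34 = 0.66
p & q = max(0, 0.34 + 0.98 − 1) = max(0, 0.32) = 0.32
~(p & q) = 1 − 0.32 = 0.68
~~(p & q) = 1 − 0.68 = 0.32
(p <-> (~p & p)) <-> ~~(p & q) = 1 − |0.66 − 0.32| = 1 − 0.34 = 0.66
~((p <-> (~p & p)) <-> ~~(p & q)) = 1 − 0.66 = 0.34

0.34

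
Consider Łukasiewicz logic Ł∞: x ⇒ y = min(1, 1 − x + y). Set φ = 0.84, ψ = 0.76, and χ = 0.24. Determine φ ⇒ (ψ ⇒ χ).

0.64

ψ ⇒ χ = min(1, 1 − 0.76 + 0.24) = min(1, 0.48) = 0.48
φ ⇒ (ψ ⇒ χ) = min(1, 1 − 0.84 + 0.48) = min(1, 0.64) = 0.64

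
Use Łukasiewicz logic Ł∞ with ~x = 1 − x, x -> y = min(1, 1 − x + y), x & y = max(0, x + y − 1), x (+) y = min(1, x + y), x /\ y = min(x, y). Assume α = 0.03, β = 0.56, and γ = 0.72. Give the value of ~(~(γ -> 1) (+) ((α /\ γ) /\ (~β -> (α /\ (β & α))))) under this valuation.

0.97

γ -> 1 = min(1, 1 − 0.72 + 1.00) = min(1, 1.28) = 1.00
~(γ -> 1) = 1 − 1.00 = 0.00
α /\ γ = min(0.03, 0.72) = 0.03
~β = 1 − 0.56 = 0.44
β & α = max(0, 0.56 + 0.03 − 1) = max(0, -0.41) = 0.00
α /\ (β & α) = min(0.03, 0.00) = 0.00
~β -> (α /\ (β & α)) = min(1, 1 − 0.44 + 0.00) = min(1, 0.56) = 0.56
(α /\ γ) /\ (~β -> (α /\ (β & α))) = min(0.03, 0.56) = 0.03
~(γ -> 1) (+) ((α /\ γ) /\ (~β -> (α /\ (β & α)))) = min(1, 0.00 + 0.03) = min(1, 0.03) = 0.03
~(~(γ -> 1) (+) ((α /\ γ) /\ (~β -> (α /\ (β & α))))) = 1 − 0.03 = 0.97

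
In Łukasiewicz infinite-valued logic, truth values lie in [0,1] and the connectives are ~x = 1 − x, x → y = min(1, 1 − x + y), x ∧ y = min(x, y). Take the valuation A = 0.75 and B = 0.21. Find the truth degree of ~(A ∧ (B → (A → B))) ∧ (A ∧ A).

A → B = min(1, 1 − 0.75 + 0.21) = min(1, 0.46) = 0.46
B → (A → B) = min(1, 1 − 0.21 + 0.46) = min(1, 1.25) = 1.00
A ∧ (B → (A → B)) = min(0.75, 1.00) = 0.75
~(A ∧ (B → (A → B))) = 1 − 0.75 = 0.25
A ∧ A = min(0.75, 0.75) = 0.75
~(A ∧ (B → (A → B))) ∧ (A ∧ A) = min(0.25, 0.75) = 0.25

0.25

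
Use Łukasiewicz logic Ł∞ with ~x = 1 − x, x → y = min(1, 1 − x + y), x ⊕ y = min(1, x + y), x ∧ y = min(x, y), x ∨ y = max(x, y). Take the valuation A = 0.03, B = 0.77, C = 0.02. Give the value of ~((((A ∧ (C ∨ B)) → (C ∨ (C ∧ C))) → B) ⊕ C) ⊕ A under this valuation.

C ∨ B = max(0.02, 0.77) = 0.77
A ∧ (C ∨ B) = min(0.03, 0.77) = 0.03
C ∧ C = min(0.02, 0.02) = 0.02
C ∨ (C ∧ C) = max(0.02, 0.02) = 0.02
(A ∧ (C ∨ B)) → (C ∨ (C ∧ C)) = min(1, 1 − 0.03 + 0.02) = min(1, 0.99) = 0.99
((A ∧ (C ∨ B)) → (C ∨ (C ∧ C))) → B = min(1, 1 − 0.99 + 0.77) = min(1, 0.78) = 0.78
(((A ∧ (C ∨ B)) → (C ∨ (C ∧ C))) → B) ⊕ C = min(1, 0.78 + 0.02) = min(1, 0.80) = 0.80
~((((A ∧ (C ∨ B)) → (C ∨ (C ∧ C))) → B) ⊕ C) = 1 − 0.80 = 0.20
~((((A ∧ (C ∨ B)) → (C ∨ (C ∧ C))) → B) ⊕ C) ⊕ A = min(1, 0.20 + 0.03) = min(1, 0.23) = 0.23

0.23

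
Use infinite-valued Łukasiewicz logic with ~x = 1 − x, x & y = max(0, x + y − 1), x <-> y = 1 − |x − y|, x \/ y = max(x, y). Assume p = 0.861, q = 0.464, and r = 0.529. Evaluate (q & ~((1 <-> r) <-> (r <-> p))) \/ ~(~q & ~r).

0.993

1 <-> r = 1 − |1.000 − 0.529| = 1 − 0.471 = 0.529
r <-> p = 1 − |0.529 − 0.861| = 1 − 0.332 = 0.668
(1 <-> r) <-> (r <-> p) = 1 − |0.529 − 0.668| = 1 − 0.139 = 0.861
~((1 <-> r) <-> (r <-> p)) = 1 − 0.861 = 0.139
q & ~((1 <-> r) <-> (r <-> p)) = max(0, 0.464 + 0.139 − 1) = max(0, -0.397) = 0.000
~q = 1 − 0.464 = 0.536
~r = 1 − 0.529 = 0.471
~q & ~r = max(0, 0.536 + 0.471 − 1) = max(0, 0.007) = 0.007
~(~q & ~r) = 1 − 0.007 = 0.993
(q & ~((1 <-> r) <-> (r <-> p))) \/ ~(~q & ~r) = max(0.000, 0.993) = 0.993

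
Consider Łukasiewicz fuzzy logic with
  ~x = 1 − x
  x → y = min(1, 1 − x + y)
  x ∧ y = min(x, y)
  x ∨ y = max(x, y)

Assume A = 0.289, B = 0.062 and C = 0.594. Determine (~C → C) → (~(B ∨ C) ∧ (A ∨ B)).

0.289

~C = 1 − 0.594 = 0.406
~C → C = min(1, 1 − 0.406 + 0.594) = min(1, 1.188) = 1.000
B ∨ C = max(0.062, 0.594) = 0.594
~(B ∨ C) = 1 − 0.594 = 0.406
A ∨ B = max(0.289, 0.062) = 0.289
~(B ∨ C) ∧ (A ∨ B) = min(0.406, 0.289) = 0.289
(~C → C) → (~(B ∨ C) ∧ (A ∨ B)) = min(1, 1 − 1.000 + 0.289) = min(1, 0.289) = 0.289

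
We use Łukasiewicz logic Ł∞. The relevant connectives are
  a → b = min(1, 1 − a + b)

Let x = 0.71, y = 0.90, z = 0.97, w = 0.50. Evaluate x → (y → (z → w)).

z → w = min(1, 1 − 0.97 + 0.50) = min(1, 0.53) = 0.53
y → (z → w) = min(1, 1 − 0.90 + 0.53) = min(1, 0.63) = 0.63
x → (y → (z → w)) = min(1, 1 − 0.71 + 0.63) = min(1, 0.92) = 0.92

0.92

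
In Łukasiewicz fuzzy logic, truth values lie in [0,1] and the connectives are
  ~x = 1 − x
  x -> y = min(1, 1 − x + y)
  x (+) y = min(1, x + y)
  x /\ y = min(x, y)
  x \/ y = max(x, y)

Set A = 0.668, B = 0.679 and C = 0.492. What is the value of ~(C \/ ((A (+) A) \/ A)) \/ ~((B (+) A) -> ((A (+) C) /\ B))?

0.321

A (+) A = min(1, 0.668 + 0.668) = min(1, 1.336) = 1.000
(A (+) A) \/ A = max(1.000, 0.668) = 1.000
C \/ ((A (+) A) \/ A) = max(0.492, 1.000) = 1.000
~(C \/ ((A (+) A) \/ A)) = 1 − 1.000 = 0.000
B (+) A = min(1, 0.679 + 0.668) = min(1, 1.347) = 1.000
A (+) C = min(1, 0.668 + 0.492) = min(1, 1.160) = 1.000
(A (+) C) /\ B = min(1.000, 0.679) = 0.679
(B (+) A) -> ((A (+) C) /\ B) = min(1, 1 − 1.000 + 0.679) = min(1, 0.679) = 0.679
~((B (+) A) -> ((A (+) C) /\ B)) = 1 − 0.679 = 0.321
~(C \/ ((A (+) A) \/ A)) \/ ~((B (+) A) -> ((A (+) C) /\ B)) = max(0.000, 0.321) = 0.321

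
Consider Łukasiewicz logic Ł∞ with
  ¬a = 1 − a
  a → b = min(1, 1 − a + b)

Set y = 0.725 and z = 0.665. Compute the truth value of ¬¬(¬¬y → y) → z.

0.665

¬y = 1 − 0.725 = 0.275
¬¬y = 1 − 0.275 = 0.725
¬¬y → y = min(1, 1 − 0.725 + 0.725) = min(1, 1.000) = 1.000
¬(¬¬y → y) = 1 − 1.000 = 0.000
¬¬(¬¬y → y) = 1 − 0.000 = 1.000
¬¬(¬¬y → y) → z = min(1, 1 − 1.000 + 0.665) = min(1, 0.665) = 0.665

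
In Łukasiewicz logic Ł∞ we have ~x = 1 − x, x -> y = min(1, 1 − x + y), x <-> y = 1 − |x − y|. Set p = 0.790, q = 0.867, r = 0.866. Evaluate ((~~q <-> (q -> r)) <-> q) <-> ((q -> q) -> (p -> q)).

0.999

~q = 1 − 0.867 = 0.133
~~q = 1 − 0.133 = 0.867
q -> r = min(1, 1 − 0.867 + 0.866) = min(1, 0.999) = 0.999
~~q <-> (q -> r) = 1 − |0.867 − 0.999| = 1 − 0.132 = 0.868
(~~q <-> (q -> r)) <-> q = 1 − |0.868 − 0.867| = 1 − 0.001 = 0.999
q -> q = min(1, 1 − 0.867 + 0.867) = min(1, 1.000) = 1.000
p -> q = min(1, 1 − 0.790 + 0.867) = min(1, 1.077) = 1.000
(q -> q) -> (p -> q) = min(1, 1 − 1.000 + 1.000) = min(1, 1.000) = 1.000
((~~q <-> (q -> r)) <-> q) <-> ((q -> q) -> (p -> q)) = 1 − |0.999 − 1.000| = 1 − 0.001 = 0.999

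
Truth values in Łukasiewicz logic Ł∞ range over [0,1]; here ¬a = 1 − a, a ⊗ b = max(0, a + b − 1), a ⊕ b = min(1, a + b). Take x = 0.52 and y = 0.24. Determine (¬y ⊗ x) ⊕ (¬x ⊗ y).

0.28

¬y = 1 − 0.24 = 0.76
¬y ⊗ x = max(0, 0.76 + 0.52 − 1) = max(0, 0.28) = 0.28
¬x = 1 − 0.52 = 0.48
¬x ⊗ y = max(0, 0.48 + 0.24 − 1) = max(0, -0.28) = 0.00
(¬y ⊗ x) ⊕ (¬x ⊗ y) = min(1, 0.28 + 0.00) = min(1, 0.28) = 0.28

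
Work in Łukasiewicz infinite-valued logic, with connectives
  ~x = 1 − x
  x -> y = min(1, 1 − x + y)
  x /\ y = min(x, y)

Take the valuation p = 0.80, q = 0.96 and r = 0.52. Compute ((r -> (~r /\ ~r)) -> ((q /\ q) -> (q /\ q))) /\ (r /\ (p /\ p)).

~r = 1 − 0.52 = 0.48
~r /\ ~r = min(0.48, 0.48) = 0.48
r -> (~r /\ ~r) = min(1, 1 − 0.52 + 0.48) = min(1, 0.96) = 0.96
q /\ q = min(0.96, 0.96) = 0.96
(q /\ q) -> (q /\ q) = min(1, 1 − 0.96 + 0.96) = min(1, 1.00) = 1.00
(r -> (~r /\ ~r)) -> ((q /\ q) -> (q /\ q)) = min(1, 1 − 0.96 + 1.00) = min(1, 1.04) = 1.00
p /\ p = min(0.80, 0.80) = 0.80
r /\ (p /\ p) = min(0.52, 0.80) = 0.52
((r -> (~r /\ ~r)) -> ((q /\ q) -> (q /\ q))) /\ (r /\ (p /\ p)) = min(1.00, 0.52) = 0.52

0.52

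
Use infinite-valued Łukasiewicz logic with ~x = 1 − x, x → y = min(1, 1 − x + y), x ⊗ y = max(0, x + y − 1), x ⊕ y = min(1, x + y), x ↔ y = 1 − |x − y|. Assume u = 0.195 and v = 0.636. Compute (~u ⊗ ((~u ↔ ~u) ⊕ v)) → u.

~u = 1 − 0.195 = 0.805
~u ↔ ~u = 1 − |0.805 − 0.805| = 1 − 0.000 = 1.000
(~u ↔ ~u) ⊕ v = min(1, 1.000 + 0.636) = min(1, 1.636) = 1.000
~u ⊗ ((~u ↔ ~u) ⊕ v) = max(0, 0.805 + 1.000 − 1) = max(0, 0.805) = 0.805
(~u ⊗ ((~u ↔ ~u) ⊕ v)) → u = min(1, 1 − 0.805 + 0.195) = min(1, 0.390) = 0.390

0.390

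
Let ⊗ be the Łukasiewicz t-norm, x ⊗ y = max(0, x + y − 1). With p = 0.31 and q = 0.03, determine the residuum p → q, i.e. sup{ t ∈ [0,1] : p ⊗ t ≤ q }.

0.72

The residuum of the Łukasiewicz t-norm gives the supremum: min(1, 1 − 0.31 + 0.03).
1 − 0.31 + 0.03 = 0.72, so t = min(1, 0.72) = 0.72.
Check: 0.31 ⊗ 0.72 = max(0, 0.03) = 0.03 ≤ 0.03.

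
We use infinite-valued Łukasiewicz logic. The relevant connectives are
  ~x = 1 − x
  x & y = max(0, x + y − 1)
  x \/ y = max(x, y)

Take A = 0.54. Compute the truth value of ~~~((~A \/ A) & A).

0.92

~A = 1 − 0.54 = 0.46
~A \/ A = max(0.46, 0.54) = 0.54
(~A \/ A) & A = max(0, 0.54 + 0.54 − 1) = max(0, 0.08) = 0.08
~((~A \/ A) & A) = 1 − 0.08 = 0.92
~~((~A \/ A) & A) = 1 − 0.92 = 0.08
~~~((~A \/ A) & A) = 1 − 0.08 = 0.92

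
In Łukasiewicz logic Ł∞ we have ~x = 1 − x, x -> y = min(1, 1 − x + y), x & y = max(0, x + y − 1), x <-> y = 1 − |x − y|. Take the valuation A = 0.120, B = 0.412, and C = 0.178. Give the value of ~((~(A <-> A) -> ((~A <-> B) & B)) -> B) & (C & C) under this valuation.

A <-> A = 1 − |0.120 − 0.120| = 1 − 0.000 = 1.000
~(A <-> A) = 1 − 1.000 = 0.000
~A = 1 − 0.120 = 0.880
~A <-> B = 1 − |0.880 − 0.412| = 1 − 0.468 = 0.532
(~A <-> B) & B = max(0, 0.532 + 0.412 − 1) = max(0, -0.056) = 0.000
~(A <-> A) -> ((~A <-> B) & B) = min(1, 1 − 0.000 + 0.000) = min(1, 1.000) = 1.000
(~(A <-> A) -> ((~A <-> B) & B)) -> B = min(1, 1 − 1.000 + 0.412) = min(1, 0.412) = 0.412
~((~(A <-> A) -> ((~A <-> B) & B)) -> B) = 1 − 0.412 = 0.588
C & C = max(0, 0.178 + 0.178 − 1) = max(0, -0.644) = 0.000
~((~(A <-> A) -> ((~A <-> B) & B)) -> B) & (C & C) = max(0, 0.588 + 0.000 − 1) = max(0, -0.412) = 0.000

0.000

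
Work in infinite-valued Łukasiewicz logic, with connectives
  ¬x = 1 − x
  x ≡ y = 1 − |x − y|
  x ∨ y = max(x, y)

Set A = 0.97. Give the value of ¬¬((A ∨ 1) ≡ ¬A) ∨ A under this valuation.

0.97

A ∨ 1 = max(0.97, 1.00) = 1.00
¬A = 1 − 0.97 = 0.03
(A ∨ 1) ≡ ¬A = 1 − |1.00 − 0.03| = 1 − 0.97 = 0.03
¬((A ∨ 1) ≡ ¬A) = 1 − 0.03 = 0.97
¬¬((A ∨ 1) ≡ ¬A) = 1 − 0.97 = 0.03
¬¬((A ∨ 1) ≡ ¬A) ∨ A = max(0.03, 0.97) = 0.97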